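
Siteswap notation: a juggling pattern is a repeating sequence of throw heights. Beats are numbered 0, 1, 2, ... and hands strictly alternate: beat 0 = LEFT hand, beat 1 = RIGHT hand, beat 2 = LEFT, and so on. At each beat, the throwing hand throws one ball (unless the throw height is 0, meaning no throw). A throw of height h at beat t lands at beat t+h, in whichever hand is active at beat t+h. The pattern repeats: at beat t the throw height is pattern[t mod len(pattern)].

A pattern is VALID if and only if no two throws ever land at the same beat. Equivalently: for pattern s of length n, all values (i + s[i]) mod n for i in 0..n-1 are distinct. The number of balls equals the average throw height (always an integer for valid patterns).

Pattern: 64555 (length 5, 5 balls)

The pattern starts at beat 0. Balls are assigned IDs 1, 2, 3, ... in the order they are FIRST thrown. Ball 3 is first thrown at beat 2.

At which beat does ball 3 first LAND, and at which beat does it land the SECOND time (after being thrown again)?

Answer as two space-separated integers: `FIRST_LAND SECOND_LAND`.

Answer: 7 12

Derivation:
Beat 0 (L): throw ball1 h=6 -> lands@6:L; in-air after throw: [b1@6:L]
Beat 1 (R): throw ball2 h=4 -> lands@5:R; in-air after throw: [b2@5:R b1@6:L]
Beat 2 (L): throw ball3 h=5 -> lands@7:R; in-air after throw: [b2@5:R b1@6:L b3@7:R]
Beat 3 (R): throw ball4 h=5 -> lands@8:L; in-air after throw: [b2@5:R b1@6:L b3@7:R b4@8:L]
Beat 4 (L): throw ball5 h=5 -> lands@9:R; in-air after throw: [b2@5:R b1@6:L b3@7:R b4@8:L b5@9:R]
Beat 5 (R): throw ball2 h=6 -> lands@11:R; in-air after throw: [b1@6:L b3@7:R b4@8:L b5@9:R b2@11:R]
Beat 6 (L): throw ball1 h=4 -> lands@10:L; in-air after throw: [b3@7:R b4@8:L b5@9:R b1@10:L b2@11:R]
Beat 7 (R): throw ball3 h=5 -> lands@12:L; in-air after throw: [b4@8:L b5@9:R b1@10:L b2@11:R b3@12:L]
Beat 8 (L): throw ball4 h=5 -> lands@13:R; in-air after throw: [b5@9:R b1@10:L b2@11:R b3@12:L b4@13:R]
Beat 9 (R): throw ball5 h=5 -> lands@14:L; in-air after throw: [b1@10:L b2@11:R b3@12:L b4@13:R b5@14:L]
Beat 10 (L): throw ball1 h=6 -> lands@16:L; in-air after throw: [b2@11:R b3@12:L b4@13:R b5@14:L b1@16:L]
Beat 11 (R): throw ball2 h=4 -> lands@15:R; in-air after throw: [b3@12:L b4@13:R b5@14:L b2@15:R b1@16:L]
Beat 12 (L): throw ball3 h=5 -> lands@17:R; in-air after throw: [b4@13:R b5@14:L b2@15:R b1@16:L b3@17:R]
Ball 3: thrown@2 h=5 -> first land @7; rethrown@7 h=5 -> second land @12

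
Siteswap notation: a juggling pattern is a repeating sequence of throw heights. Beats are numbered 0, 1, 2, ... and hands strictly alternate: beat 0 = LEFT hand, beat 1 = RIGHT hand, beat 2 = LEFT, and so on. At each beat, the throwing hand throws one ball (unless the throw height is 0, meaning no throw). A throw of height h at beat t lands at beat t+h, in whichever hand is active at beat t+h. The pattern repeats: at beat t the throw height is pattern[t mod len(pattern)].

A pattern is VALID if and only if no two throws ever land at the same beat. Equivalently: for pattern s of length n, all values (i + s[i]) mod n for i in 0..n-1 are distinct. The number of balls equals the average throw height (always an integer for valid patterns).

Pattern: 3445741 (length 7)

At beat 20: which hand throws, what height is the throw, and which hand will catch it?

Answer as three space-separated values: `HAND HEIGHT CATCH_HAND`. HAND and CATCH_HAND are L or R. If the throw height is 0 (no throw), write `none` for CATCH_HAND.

Answer: L 1 R

Derivation:
Beat 20: 20 mod 2 = 0, so hand = L
Throw height = pattern[20 mod 7] = pattern[6] = 1
Lands at beat 20+1=21, 21 mod 2 = 1, so catch hand = R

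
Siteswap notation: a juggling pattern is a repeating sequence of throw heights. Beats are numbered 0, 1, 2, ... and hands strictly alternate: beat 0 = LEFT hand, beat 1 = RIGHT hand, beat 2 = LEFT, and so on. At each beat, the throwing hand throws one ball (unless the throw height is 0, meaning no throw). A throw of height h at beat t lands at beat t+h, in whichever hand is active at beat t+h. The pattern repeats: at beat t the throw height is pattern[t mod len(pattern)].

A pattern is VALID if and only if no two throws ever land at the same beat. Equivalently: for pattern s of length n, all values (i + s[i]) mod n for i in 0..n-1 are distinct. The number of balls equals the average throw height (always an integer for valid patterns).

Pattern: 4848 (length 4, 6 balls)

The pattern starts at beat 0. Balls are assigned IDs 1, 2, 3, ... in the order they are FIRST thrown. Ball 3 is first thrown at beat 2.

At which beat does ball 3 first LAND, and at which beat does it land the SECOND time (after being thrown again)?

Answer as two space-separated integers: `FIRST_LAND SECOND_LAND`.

Answer: 6 10

Derivation:
Beat 0 (L): throw ball1 h=4 -> lands@4:L; in-air after throw: [b1@4:L]
Beat 1 (R): throw ball2 h=8 -> lands@9:R; in-air after throw: [b1@4:L b2@9:R]
Beat 2 (L): throw ball3 h=4 -> lands@6:L; in-air after throw: [b1@4:L b3@6:L b2@9:R]
Beat 3 (R): throw ball4 h=8 -> lands@11:R; in-air after throw: [b1@4:L b3@6:L b2@9:R b4@11:R]
Beat 4 (L): throw ball1 h=4 -> lands@8:L; in-air after throw: [b3@6:L b1@8:L b2@9:R b4@11:R]
Beat 5 (R): throw ball5 h=8 -> lands@13:R; in-air after throw: [b3@6:L b1@8:L b2@9:R b4@11:R b5@13:R]
Beat 6 (L): throw ball3 h=4 -> lands@10:L; in-air after throw: [b1@8:L b2@9:R b3@10:L b4@11:R b5@13:R]
Beat 7 (R): throw ball6 h=8 -> lands@15:R; in-air after throw: [b1@8:L b2@9:R b3@10:L b4@11:R b5@13:R b6@15:R]
Beat 8 (L): throw ball1 h=4 -> lands@12:L; in-air after throw: [b2@9:R b3@10:L b4@11:R b1@12:L b5@13:R b6@15:R]
Beat 9 (R): throw ball2 h=8 -> lands@17:R; in-air after throw: [b3@10:L b4@11:R b1@12:L b5@13:R b6@15:R b2@17:R]
Beat 10 (L): throw ball3 h=4 -> lands@14:L; in-air after throw: [b4@11:R b1@12:L b5@13:R b3@14:L b6@15:R b2@17:R]
Ball 3: thrown@2 h=4 -> first land @6; rethrown@6 h=4 -> second land @10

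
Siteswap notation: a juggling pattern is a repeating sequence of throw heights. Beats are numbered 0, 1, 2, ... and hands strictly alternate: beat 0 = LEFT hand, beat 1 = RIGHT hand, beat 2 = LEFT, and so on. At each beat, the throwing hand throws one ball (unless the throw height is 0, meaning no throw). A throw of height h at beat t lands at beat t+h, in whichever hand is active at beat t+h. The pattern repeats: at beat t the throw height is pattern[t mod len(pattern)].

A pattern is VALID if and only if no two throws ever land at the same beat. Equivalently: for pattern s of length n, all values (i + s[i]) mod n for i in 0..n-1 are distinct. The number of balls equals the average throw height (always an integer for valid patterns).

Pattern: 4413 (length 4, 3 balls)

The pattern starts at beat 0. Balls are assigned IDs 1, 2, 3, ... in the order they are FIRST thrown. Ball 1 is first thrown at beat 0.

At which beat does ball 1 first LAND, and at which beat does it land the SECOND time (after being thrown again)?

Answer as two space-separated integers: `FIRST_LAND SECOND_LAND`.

Beat 0 (L): throw ball1 h=4 -> lands@4:L; in-air after throw: [b1@4:L]
Beat 1 (R): throw ball2 h=4 -> lands@5:R; in-air after throw: [b1@4:L b2@5:R]
Beat 2 (L): throw ball3 h=1 -> lands@3:R; in-air after throw: [b3@3:R b1@4:L b2@5:R]
Beat 3 (R): throw ball3 h=3 -> lands@6:L; in-air after throw: [b1@4:L b2@5:R b3@6:L]
Beat 4 (L): throw ball1 h=4 -> lands@8:L; in-air after throw: [b2@5:R b3@6:L b1@8:L]
Beat 5 (R): throw ball2 h=4 -> lands@9:R; in-air after throw: [b3@6:L b1@8:L b2@9:R]
Beat 6 (L): throw ball3 h=1 -> lands@7:R; in-air after throw: [b3@7:R b1@8:L b2@9:R]
Beat 7 (R): throw ball3 h=3 -> lands@10:L; in-air after throw: [b1@8:L b2@9:R b3@10:L]
Beat 8 (L): throw ball1 h=4 -> lands@12:L; in-air after throw: [b2@9:R b3@10:L b1@12:L]
Ball 1: thrown@0 h=4 -> first land @4; rethrown@4 h=4 -> second land @8

Answer: 4 8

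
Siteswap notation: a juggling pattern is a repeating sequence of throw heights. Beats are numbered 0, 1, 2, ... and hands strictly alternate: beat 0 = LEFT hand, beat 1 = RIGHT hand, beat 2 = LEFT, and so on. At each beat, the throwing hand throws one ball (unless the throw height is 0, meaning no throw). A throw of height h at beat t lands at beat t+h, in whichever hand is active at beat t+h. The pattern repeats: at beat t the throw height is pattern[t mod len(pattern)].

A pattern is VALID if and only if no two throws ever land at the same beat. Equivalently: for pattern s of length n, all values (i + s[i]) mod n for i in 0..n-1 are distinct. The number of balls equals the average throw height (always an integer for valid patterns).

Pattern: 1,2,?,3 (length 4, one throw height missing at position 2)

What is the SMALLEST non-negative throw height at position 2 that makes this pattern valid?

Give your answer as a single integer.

i=0: (0 + 1) mod 4 = 1
i=1: (1 + 2) mod 4 = 3
i=2: s[i]=? (unknown)
i=3: (3 + 3) mod 4 = 2
Known residues: [1, 2, 3]; need a permutation of 0..3, so missing residue r = 0
Need (2 + s) mod 4 = 0; smallest s = (0 - 2) mod 4 = 2

Answer: 2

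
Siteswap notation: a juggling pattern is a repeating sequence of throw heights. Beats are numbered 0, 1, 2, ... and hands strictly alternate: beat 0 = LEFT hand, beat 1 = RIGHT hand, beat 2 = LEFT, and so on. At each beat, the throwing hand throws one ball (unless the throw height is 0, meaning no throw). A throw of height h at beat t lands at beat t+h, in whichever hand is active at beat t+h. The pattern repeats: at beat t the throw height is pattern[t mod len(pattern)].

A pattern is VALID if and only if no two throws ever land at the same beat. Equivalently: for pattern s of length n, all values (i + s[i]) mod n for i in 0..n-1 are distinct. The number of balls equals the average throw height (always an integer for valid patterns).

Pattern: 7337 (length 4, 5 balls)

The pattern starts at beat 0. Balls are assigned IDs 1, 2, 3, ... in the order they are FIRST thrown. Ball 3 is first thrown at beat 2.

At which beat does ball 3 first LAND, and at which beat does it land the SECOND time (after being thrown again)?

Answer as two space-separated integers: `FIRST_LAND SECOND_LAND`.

Answer: 5 8

Derivation:
Beat 0 (L): throw ball1 h=7 -> lands@7:R; in-air after throw: [b1@7:R]
Beat 1 (R): throw ball2 h=3 -> lands@4:L; in-air after throw: [b2@4:L b1@7:R]
Beat 2 (L): throw ball3 h=3 -> lands@5:R; in-air after throw: [b2@4:L b3@5:R b1@7:R]
Beat 3 (R): throw ball4 h=7 -> lands@10:L; in-air after throw: [b2@4:L b3@5:R b1@7:R b4@10:L]
Beat 4 (L): throw ball2 h=7 -> lands@11:R; in-air after throw: [b3@5:R b1@7:R b4@10:L b2@11:R]
Beat 5 (R): throw ball3 h=3 -> lands@8:L; in-air after throw: [b1@7:R b3@8:L b4@10:L b2@11:R]
Beat 6 (L): throw ball5 h=3 -> lands@9:R; in-air after throw: [b1@7:R b3@8:L b5@9:R b4@10:L b2@11:R]
Beat 7 (R): throw ball1 h=7 -> lands@14:L; in-air after throw: [b3@8:L b5@9:R b4@10:L b2@11:R b1@14:L]
Beat 8 (L): throw ball3 h=7 -> lands@15:R; in-air after throw: [b5@9:R b4@10:L b2@11:R b1@14:L b3@15:R]
Ball 3: thrown@2 h=3 -> first land @5; rethrown@5 h=3 -> second land @8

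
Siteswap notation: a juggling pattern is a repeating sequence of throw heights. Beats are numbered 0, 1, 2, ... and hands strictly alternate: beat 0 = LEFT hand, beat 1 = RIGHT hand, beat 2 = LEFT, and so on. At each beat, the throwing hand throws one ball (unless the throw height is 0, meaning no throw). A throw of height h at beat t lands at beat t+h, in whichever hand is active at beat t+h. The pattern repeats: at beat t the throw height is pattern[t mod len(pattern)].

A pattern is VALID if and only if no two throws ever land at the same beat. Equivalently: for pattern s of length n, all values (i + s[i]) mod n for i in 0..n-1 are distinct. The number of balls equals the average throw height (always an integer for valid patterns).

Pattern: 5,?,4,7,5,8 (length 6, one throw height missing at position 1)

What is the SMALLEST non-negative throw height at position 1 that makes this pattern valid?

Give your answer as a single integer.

Answer: 1

Derivation:
i=0: (0 + 5) mod 6 = 5
i=1: s[i]=? (unknown)
i=2: (2 + 4) mod 6 = 0
i=3: (3 + 7) mod 6 = 4
i=4: (4 + 5) mod 6 = 3
i=5: (5 + 8) mod 6 = 1
Known residues: [0, 1, 3, 4, 5]; need a permutation of 0..5, so missing residue r = 2
Need (1 + s) mod 6 = 2; smallest s = (2 - 1) mod 6 = 1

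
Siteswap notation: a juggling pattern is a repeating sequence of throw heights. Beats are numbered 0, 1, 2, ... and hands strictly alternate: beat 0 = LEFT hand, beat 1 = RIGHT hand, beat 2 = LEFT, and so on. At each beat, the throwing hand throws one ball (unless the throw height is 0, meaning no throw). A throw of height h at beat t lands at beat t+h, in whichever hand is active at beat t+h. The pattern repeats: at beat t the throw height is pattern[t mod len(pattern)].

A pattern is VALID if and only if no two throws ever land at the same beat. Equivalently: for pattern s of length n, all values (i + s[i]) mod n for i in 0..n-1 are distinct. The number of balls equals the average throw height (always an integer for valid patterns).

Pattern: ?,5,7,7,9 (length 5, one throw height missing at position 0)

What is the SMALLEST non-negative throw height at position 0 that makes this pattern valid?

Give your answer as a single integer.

i=0: s[i]=? (unknown)
i=1: (1 + 5) mod 5 = 1
i=2: (2 + 7) mod 5 = 4
i=3: (3 + 7) mod 5 = 0
i=4: (4 + 9) mod 5 = 3
Known residues: [0, 1, 3, 4]; need a permutation of 0..4, so missing residue r = 2
Need (0 + s) mod 5 = 2; smallest s = (2 - 0) mod 5 = 2

Answer: 2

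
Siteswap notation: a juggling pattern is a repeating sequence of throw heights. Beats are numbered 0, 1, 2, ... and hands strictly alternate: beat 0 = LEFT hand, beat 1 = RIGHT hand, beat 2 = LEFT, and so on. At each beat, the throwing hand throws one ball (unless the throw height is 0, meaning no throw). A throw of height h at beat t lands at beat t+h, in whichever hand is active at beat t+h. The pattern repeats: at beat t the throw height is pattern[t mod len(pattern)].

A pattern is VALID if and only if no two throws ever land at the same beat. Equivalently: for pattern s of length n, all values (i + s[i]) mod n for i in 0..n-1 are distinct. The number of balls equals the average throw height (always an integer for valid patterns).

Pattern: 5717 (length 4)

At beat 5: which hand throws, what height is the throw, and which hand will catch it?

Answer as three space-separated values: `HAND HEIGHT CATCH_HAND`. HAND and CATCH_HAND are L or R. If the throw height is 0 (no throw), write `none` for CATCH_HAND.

Beat 5: 5 mod 2 = 1, so hand = R
Throw height = pattern[5 mod 4] = pattern[1] = 7
Lands at beat 5+7=12, 12 mod 2 = 0, so catch hand = L

Answer: R 7 L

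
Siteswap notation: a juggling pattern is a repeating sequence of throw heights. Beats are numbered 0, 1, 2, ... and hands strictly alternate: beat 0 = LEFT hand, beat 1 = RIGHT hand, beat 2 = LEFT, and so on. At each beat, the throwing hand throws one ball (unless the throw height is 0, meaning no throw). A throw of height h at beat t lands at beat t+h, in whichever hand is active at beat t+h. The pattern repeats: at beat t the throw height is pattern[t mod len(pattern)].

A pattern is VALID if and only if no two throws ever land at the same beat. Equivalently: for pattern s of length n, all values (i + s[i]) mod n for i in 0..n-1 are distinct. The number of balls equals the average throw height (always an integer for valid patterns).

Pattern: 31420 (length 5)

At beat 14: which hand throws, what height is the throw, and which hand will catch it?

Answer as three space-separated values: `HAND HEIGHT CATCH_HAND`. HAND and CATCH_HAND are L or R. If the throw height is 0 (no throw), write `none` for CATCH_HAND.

Beat 14: 14 mod 2 = 0, so hand = L
Throw height = pattern[14 mod 5] = pattern[4] = 0

Answer: L 0 none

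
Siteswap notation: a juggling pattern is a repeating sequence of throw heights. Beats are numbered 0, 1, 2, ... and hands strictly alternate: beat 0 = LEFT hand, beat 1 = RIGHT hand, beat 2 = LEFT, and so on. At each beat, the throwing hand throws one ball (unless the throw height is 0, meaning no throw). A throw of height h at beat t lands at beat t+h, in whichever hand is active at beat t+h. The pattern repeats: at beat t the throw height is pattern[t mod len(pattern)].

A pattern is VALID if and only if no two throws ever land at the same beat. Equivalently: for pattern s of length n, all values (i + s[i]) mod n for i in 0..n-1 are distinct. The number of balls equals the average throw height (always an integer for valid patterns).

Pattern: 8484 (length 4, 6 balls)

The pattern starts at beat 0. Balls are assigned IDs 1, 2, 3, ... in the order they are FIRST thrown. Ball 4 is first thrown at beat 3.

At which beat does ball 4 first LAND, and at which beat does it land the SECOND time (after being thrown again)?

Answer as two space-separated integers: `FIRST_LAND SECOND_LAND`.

Beat 0 (L): throw ball1 h=8 -> lands@8:L; in-air after throw: [b1@8:L]
Beat 1 (R): throw ball2 h=4 -> lands@5:R; in-air after throw: [b2@5:R b1@8:L]
Beat 2 (L): throw ball3 h=8 -> lands@10:L; in-air after throw: [b2@5:R b1@8:L b3@10:L]
Beat 3 (R): throw ball4 h=4 -> lands@7:R; in-air after throw: [b2@5:R b4@7:R b1@8:L b3@10:L]
Beat 4 (L): throw ball5 h=8 -> lands@12:L; in-air after throw: [b2@5:R b4@7:R b1@8:L b3@10:L b5@12:L]
Beat 5 (R): throw ball2 h=4 -> lands@9:R; in-air after throw: [b4@7:R b1@8:L b2@9:R b3@10:L b5@12:L]
Beat 6 (L): throw ball6 h=8 -> lands@14:L; in-air after throw: [b4@7:R b1@8:L b2@9:R b3@10:L b5@12:L b6@14:L]
Beat 7 (R): throw ball4 h=4 -> lands@11:R; in-air after throw: [b1@8:L b2@9:R b3@10:L b4@11:R b5@12:L b6@14:L]
Beat 8 (L): throw ball1 h=8 -> lands@16:L; in-air after throw: [b2@9:R b3@10:L b4@11:R b5@12:L b6@14:L b1@16:L]
Beat 9 (R): throw ball2 h=4 -> lands@13:R; in-air after throw: [b3@10:L b4@11:R b5@12:L b2@13:R b6@14:L b1@16:L]
Beat 10 (L): throw ball3 h=8 -> lands@18:L; in-air after throw: [b4@11:R b5@12:L b2@13:R b6@14:L b1@16:L b3@18:L]
Beat 11 (R): throw ball4 h=4 -> lands@15:R; in-air after throw: [b5@12:L b2@13:R b6@14:L b4@15:R b1@16:L b3@18:L]
Ball 4: thrown@3 h=4 -> first land @7; rethrown@7 h=4 -> second land @11

Answer: 7 11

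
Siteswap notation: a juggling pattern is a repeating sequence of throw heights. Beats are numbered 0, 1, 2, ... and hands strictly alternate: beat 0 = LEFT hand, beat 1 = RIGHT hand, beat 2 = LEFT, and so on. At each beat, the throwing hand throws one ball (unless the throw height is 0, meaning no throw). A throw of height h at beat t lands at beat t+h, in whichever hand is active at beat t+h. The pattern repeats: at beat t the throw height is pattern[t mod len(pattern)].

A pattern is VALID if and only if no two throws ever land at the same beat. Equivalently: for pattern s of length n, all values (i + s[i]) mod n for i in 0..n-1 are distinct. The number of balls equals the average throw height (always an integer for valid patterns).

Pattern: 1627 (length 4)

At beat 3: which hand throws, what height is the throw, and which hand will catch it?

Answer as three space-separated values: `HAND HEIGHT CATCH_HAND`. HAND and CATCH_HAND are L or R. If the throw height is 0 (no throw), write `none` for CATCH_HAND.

Beat 3: 3 mod 2 = 1, so hand = R
Throw height = pattern[3 mod 4] = pattern[3] = 7
Lands at beat 3+7=10, 10 mod 2 = 0, so catch hand = L

Answer: R 7 L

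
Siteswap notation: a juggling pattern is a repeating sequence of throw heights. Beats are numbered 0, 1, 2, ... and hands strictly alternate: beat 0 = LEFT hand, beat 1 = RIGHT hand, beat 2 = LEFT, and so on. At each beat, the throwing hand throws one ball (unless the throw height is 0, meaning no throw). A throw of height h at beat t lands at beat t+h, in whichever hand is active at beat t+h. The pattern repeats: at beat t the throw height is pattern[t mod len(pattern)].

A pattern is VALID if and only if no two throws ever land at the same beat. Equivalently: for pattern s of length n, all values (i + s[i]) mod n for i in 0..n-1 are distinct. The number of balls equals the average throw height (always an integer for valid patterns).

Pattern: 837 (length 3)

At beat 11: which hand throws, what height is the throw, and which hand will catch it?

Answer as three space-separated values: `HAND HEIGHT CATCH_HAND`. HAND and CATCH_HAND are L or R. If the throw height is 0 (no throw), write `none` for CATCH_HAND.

Beat 11: 11 mod 2 = 1, so hand = R
Throw height = pattern[11 mod 3] = pattern[2] = 7
Lands at beat 11+7=18, 18 mod 2 = 0, so catch hand = L

Answer: R 7 L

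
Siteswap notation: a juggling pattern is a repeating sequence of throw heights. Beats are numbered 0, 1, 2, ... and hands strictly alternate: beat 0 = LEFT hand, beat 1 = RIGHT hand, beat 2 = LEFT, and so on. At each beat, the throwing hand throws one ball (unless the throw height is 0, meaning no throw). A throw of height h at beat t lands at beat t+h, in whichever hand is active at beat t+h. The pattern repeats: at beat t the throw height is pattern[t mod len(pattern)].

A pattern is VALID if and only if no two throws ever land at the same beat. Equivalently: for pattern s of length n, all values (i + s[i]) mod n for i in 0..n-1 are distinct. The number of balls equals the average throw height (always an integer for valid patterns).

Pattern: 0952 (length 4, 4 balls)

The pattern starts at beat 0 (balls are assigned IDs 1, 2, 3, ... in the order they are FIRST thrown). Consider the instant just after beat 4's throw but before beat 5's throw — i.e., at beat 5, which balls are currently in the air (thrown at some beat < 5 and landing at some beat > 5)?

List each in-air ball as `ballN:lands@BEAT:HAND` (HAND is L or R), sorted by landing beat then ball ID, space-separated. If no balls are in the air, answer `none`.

Beat 1 (R): throw ball1 h=9 -> lands@10:L; in-air after throw: [b1@10:L]
Beat 2 (L): throw ball2 h=5 -> lands@7:R; in-air after throw: [b2@7:R b1@10:L]
Beat 3 (R): throw ball3 h=2 -> lands@5:R; in-air after throw: [b3@5:R b2@7:R b1@10:L]
Beat 5 (R): throw ball3 h=9 -> lands@14:L; in-air after throw: [b2@7:R b1@10:L b3@14:L]

Answer: ball2:lands@7:R ball1:lands@10:L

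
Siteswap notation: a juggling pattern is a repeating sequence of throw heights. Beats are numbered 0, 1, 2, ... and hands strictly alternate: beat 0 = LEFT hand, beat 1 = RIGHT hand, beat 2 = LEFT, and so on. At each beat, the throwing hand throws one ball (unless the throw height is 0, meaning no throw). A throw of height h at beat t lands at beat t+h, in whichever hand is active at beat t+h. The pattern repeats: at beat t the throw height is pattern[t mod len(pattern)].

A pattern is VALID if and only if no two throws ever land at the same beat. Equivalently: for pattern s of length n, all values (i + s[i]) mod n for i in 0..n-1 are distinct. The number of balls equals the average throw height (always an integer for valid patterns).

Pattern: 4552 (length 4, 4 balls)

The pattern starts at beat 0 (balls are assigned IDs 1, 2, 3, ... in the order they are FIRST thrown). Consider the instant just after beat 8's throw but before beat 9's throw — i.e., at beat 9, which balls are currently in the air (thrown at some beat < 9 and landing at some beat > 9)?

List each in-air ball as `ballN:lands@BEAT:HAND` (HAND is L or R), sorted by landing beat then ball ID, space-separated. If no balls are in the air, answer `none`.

Beat 0 (L): throw ball1 h=4 -> lands@4:L; in-air after throw: [b1@4:L]
Beat 1 (R): throw ball2 h=5 -> lands@6:L; in-air after throw: [b1@4:L b2@6:L]
Beat 2 (L): throw ball3 h=5 -> lands@7:R; in-air after throw: [b1@4:L b2@6:L b3@7:R]
Beat 3 (R): throw ball4 h=2 -> lands@5:R; in-air after throw: [b1@4:L b4@5:R b2@6:L b3@7:R]
Beat 4 (L): throw ball1 h=4 -> lands@8:L; in-air after throw: [b4@5:R b2@6:L b3@7:R b1@8:L]
Beat 5 (R): throw ball4 h=5 -> lands@10:L; in-air after throw: [b2@6:L b3@7:R b1@8:L b4@10:L]
Beat 6 (L): throw ball2 h=5 -> lands@11:R; in-air after throw: [b3@7:R b1@8:L b4@10:L b2@11:R]
Beat 7 (R): throw ball3 h=2 -> lands@9:R; in-air after throw: [b1@8:L b3@9:R b4@10:L b2@11:R]
Beat 8 (L): throw ball1 h=4 -> lands@12:L; in-air after throw: [b3@9:R b4@10:L b2@11:R b1@12:L]
Beat 9 (R): throw ball3 h=5 -> lands@14:L; in-air after throw: [b4@10:L b2@11:R b1@12:L b3@14:L]

Answer: ball4:lands@10:L ball2:lands@11:R ball1:lands@12:L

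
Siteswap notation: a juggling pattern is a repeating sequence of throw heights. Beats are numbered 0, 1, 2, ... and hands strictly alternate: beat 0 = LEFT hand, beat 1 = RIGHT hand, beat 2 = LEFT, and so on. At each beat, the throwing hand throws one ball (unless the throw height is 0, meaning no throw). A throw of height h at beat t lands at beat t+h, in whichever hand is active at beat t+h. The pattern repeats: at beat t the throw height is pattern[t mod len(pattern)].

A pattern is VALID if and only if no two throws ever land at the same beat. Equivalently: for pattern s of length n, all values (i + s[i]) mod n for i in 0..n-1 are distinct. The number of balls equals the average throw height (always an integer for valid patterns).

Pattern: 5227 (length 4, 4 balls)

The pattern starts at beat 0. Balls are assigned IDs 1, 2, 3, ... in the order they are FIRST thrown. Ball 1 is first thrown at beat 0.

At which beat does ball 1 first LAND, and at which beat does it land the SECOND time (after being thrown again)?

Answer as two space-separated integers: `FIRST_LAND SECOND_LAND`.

Beat 0 (L): throw ball1 h=5 -> lands@5:R; in-air after throw: [b1@5:R]
Beat 1 (R): throw ball2 h=2 -> lands@3:R; in-air after throw: [b2@3:R b1@5:R]
Beat 2 (L): throw ball3 h=2 -> lands@4:L; in-air after throw: [b2@3:R b3@4:L b1@5:R]
Beat 3 (R): throw ball2 h=7 -> lands@10:L; in-air after throw: [b3@4:L b1@5:R b2@10:L]
Beat 4 (L): throw ball3 h=5 -> lands@9:R; in-air after throw: [b1@5:R b3@9:R b2@10:L]
Beat 5 (R): throw ball1 h=2 -> lands@7:R; in-air after throw: [b1@7:R b3@9:R b2@10:L]
Beat 6 (L): throw ball4 h=2 -> lands@8:L; in-air after throw: [b1@7:R b4@8:L b3@9:R b2@10:L]
Beat 7 (R): throw ball1 h=7 -> lands@14:L; in-air after throw: [b4@8:L b3@9:R b2@10:L b1@14:L]
Ball 1: thrown@0 h=5 -> first land @5; rethrown@5 h=2 -> second land @7

Answer: 5 7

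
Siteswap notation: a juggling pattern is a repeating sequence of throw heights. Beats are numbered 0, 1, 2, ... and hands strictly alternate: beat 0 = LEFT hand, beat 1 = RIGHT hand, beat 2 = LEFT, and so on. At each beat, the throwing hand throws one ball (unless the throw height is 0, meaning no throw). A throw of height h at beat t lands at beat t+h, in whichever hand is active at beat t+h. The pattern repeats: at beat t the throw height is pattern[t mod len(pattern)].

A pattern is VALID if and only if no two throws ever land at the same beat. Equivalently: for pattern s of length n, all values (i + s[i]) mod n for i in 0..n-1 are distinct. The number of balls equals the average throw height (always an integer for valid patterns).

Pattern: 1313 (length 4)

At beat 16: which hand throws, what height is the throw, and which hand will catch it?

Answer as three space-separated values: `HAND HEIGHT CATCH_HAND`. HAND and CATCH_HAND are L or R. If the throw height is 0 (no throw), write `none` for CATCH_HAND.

Answer: L 1 R

Derivation:
Beat 16: 16 mod 2 = 0, so hand = L
Throw height = pattern[16 mod 4] = pattern[0] = 1
Lands at beat 16+1=17, 17 mod 2 = 1, so catch hand = R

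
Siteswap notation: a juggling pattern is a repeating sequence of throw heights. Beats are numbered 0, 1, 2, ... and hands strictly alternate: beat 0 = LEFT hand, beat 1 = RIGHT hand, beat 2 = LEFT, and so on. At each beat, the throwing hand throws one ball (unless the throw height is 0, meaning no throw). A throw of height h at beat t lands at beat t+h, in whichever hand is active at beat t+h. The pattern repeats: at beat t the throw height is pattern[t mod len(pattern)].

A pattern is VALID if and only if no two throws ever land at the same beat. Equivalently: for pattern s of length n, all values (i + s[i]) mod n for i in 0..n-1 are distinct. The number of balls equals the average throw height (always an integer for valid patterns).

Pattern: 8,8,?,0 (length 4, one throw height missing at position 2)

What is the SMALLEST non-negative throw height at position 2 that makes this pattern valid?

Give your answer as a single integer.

i=0: (0 + 8) mod 4 = 0
i=1: (1 + 8) mod 4 = 1
i=2: s[i]=? (unknown)
i=3: (3 + 0) mod 4 = 3
Known residues: [0, 1, 3]; need a permutation of 0..3, so missing residue r = 2
Need (2 + s) mod 4 = 2; smallest s = (2 - 2) mod 4 = 0

Answer: 0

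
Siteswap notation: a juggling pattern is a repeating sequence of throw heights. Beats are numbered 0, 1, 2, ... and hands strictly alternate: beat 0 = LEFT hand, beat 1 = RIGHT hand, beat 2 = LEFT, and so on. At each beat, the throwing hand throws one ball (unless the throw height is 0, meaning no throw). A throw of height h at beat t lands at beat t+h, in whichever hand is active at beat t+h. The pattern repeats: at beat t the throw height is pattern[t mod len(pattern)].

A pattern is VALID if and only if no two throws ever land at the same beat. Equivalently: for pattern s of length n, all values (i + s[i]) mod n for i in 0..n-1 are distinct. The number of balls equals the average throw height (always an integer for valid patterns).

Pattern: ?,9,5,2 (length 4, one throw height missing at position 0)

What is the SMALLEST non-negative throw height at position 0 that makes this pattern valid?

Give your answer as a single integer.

Answer: 0

Derivation:
i=0: s[i]=? (unknown)
i=1: (1 + 9) mod 4 = 2
i=2: (2 + 5) mod 4 = 3
i=3: (3 + 2) mod 4 = 1
Known residues: [1, 2, 3]; need a permutation of 0..3, so missing residue r = 0
Need (0 + s) mod 4 = 0; smallest s = (0 - 0) mod 4 = 0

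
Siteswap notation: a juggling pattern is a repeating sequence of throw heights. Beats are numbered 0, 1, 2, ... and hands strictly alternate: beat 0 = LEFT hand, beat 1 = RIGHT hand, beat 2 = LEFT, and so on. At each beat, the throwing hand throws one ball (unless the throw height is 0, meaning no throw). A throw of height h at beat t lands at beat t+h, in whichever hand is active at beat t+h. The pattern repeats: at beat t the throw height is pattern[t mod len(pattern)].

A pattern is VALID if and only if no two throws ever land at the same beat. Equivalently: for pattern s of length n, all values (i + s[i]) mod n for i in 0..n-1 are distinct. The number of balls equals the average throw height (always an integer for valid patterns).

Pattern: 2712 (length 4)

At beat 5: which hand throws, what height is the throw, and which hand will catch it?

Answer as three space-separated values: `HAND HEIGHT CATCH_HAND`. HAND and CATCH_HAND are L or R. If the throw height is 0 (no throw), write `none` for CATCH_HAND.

Beat 5: 5 mod 2 = 1, so hand = R
Throw height = pattern[5 mod 4] = pattern[1] = 7
Lands at beat 5+7=12, 12 mod 2 = 0, so catch hand = L

Answer: R 7 L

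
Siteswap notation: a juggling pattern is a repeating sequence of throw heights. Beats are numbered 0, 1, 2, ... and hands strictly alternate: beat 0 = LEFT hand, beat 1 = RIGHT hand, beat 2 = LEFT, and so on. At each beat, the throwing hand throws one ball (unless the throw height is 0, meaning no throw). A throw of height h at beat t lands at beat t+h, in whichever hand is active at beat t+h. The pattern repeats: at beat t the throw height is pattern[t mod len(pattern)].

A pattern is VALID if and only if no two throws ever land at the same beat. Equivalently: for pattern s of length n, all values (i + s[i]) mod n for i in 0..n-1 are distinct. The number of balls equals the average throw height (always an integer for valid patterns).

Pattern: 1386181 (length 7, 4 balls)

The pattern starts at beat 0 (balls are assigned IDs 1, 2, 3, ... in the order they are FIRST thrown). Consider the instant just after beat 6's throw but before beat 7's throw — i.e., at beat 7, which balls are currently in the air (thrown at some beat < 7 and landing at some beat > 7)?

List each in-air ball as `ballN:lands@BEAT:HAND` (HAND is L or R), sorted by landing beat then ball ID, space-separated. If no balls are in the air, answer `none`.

Beat 0 (L): throw ball1 h=1 -> lands@1:R; in-air after throw: [b1@1:R]
Beat 1 (R): throw ball1 h=3 -> lands@4:L; in-air after throw: [b1@4:L]
Beat 2 (L): throw ball2 h=8 -> lands@10:L; in-air after throw: [b1@4:L b2@10:L]
Beat 3 (R): throw ball3 h=6 -> lands@9:R; in-air after throw: [b1@4:L b3@9:R b2@10:L]
Beat 4 (L): throw ball1 h=1 -> lands@5:R; in-air after throw: [b1@5:R b3@9:R b2@10:L]
Beat 5 (R): throw ball1 h=8 -> lands@13:R; in-air after throw: [b3@9:R b2@10:L b1@13:R]
Beat 6 (L): throw ball4 h=1 -> lands@7:R; in-air after throw: [b4@7:R b3@9:R b2@10:L b1@13:R]
Beat 7 (R): throw ball4 h=1 -> lands@8:L; in-air after throw: [b4@8:L b3@9:R b2@10:L b1@13:R]

Answer: ball3:lands@9:R ball2:lands@10:L ball1:lands@13:R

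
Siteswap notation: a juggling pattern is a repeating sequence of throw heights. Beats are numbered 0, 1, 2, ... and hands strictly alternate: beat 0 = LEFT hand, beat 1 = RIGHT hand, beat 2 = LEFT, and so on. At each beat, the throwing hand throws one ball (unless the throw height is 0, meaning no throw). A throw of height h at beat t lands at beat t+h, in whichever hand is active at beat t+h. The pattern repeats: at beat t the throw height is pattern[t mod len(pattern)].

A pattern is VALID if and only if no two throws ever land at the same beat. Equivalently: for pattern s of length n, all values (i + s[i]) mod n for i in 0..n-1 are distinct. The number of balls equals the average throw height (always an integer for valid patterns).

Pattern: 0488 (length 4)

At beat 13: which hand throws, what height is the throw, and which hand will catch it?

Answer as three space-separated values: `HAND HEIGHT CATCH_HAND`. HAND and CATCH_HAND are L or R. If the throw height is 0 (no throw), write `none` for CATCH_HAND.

Answer: R 4 R

Derivation:
Beat 13: 13 mod 2 = 1, so hand = R
Throw height = pattern[13 mod 4] = pattern[1] = 4
Lands at beat 13+4=17, 17 mod 2 = 1, so catch hand = R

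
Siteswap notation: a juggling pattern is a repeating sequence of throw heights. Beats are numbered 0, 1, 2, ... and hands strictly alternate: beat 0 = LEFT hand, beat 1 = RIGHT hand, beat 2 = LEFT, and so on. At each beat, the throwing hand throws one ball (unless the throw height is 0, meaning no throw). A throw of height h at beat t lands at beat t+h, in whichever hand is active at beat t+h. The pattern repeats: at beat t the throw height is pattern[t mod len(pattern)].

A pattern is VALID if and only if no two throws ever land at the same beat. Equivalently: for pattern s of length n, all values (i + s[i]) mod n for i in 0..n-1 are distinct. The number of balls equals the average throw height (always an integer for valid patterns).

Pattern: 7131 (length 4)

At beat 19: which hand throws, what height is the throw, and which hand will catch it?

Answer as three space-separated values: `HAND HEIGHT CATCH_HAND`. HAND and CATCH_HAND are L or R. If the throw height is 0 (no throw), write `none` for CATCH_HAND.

Answer: R 1 L

Derivation:
Beat 19: 19 mod 2 = 1, so hand = R
Throw height = pattern[19 mod 4] = pattern[3] = 1
Lands at beat 19+1=20, 20 mod 2 = 0, so catch hand = L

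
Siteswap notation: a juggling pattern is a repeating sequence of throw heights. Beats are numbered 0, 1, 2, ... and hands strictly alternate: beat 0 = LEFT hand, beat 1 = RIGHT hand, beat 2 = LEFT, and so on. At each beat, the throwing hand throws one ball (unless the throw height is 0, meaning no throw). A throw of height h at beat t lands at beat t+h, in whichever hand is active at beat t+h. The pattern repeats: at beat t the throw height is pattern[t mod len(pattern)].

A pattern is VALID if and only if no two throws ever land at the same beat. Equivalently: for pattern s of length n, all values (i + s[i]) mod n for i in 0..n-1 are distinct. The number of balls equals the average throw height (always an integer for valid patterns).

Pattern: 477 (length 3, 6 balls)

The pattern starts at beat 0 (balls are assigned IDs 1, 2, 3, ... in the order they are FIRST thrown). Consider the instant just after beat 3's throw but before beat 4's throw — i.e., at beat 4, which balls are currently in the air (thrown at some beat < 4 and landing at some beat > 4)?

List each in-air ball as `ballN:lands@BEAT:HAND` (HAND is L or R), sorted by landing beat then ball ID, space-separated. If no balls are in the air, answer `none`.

Answer: ball4:lands@7:R ball2:lands@8:L ball3:lands@9:R

Derivation:
Beat 0 (L): throw ball1 h=4 -> lands@4:L; in-air after throw: [b1@4:L]
Beat 1 (R): throw ball2 h=7 -> lands@8:L; in-air after throw: [b1@4:L b2@8:L]
Beat 2 (L): throw ball3 h=7 -> lands@9:R; in-air after throw: [b1@4:L b2@8:L b3@9:R]
Beat 3 (R): throw ball4 h=4 -> lands@7:R; in-air after throw: [b1@4:L b4@7:R b2@8:L b3@9:R]
Beat 4 (L): throw ball1 h=7 -> lands@11:R; in-air after throw: [b4@7:R b2@8:L b3@9:R b1@11:R]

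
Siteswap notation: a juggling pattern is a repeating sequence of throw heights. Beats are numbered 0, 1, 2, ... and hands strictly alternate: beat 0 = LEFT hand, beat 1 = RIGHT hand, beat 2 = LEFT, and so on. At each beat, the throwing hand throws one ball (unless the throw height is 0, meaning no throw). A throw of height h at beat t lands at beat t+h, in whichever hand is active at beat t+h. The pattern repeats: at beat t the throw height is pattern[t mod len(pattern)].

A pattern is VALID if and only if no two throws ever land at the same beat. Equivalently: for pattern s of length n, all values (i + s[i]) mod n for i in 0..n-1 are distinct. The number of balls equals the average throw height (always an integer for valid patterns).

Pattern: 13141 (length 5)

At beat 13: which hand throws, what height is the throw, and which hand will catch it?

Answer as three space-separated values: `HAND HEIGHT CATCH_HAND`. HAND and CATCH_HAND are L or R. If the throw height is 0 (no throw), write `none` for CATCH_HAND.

Beat 13: 13 mod 2 = 1, so hand = R
Throw height = pattern[13 mod 5] = pattern[3] = 4
Lands at beat 13+4=17, 17 mod 2 = 1, so catch hand = R

Answer: R 4 R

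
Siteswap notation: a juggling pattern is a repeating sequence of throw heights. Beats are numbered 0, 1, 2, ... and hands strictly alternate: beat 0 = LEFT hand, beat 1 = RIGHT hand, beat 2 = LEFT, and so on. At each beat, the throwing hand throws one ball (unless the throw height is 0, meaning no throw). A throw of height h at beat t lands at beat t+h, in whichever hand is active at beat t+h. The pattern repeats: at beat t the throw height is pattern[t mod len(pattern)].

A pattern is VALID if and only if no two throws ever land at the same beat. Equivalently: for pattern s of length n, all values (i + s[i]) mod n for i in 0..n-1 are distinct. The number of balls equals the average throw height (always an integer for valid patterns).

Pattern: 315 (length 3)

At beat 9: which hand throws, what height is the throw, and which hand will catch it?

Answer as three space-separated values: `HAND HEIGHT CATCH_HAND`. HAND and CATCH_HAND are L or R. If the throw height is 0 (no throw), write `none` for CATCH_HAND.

Answer: R 3 L

Derivation:
Beat 9: 9 mod 2 = 1, so hand = R
Throw height = pattern[9 mod 3] = pattern[0] = 3
Lands at beat 9+3=12, 12 mod 2 = 0, so catch hand = L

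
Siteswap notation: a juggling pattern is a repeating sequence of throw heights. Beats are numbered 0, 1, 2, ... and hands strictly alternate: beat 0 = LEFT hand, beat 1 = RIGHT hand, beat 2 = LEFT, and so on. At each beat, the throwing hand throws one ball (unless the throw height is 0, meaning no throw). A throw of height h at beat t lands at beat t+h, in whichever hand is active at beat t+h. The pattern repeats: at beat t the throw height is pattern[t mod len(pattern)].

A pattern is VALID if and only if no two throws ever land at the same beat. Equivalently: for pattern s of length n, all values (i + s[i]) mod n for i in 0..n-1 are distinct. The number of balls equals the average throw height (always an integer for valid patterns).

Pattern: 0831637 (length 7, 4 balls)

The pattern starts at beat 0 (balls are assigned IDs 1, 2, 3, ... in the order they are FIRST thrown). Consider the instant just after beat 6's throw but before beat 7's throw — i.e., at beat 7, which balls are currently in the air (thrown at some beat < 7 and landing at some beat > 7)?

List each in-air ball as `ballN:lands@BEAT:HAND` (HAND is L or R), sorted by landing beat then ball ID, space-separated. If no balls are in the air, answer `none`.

Beat 1 (R): throw ball1 h=8 -> lands@9:R; in-air after throw: [b1@9:R]
Beat 2 (L): throw ball2 h=3 -> lands@5:R; in-air after throw: [b2@5:R b1@9:R]
Beat 3 (R): throw ball3 h=1 -> lands@4:L; in-air after throw: [b3@4:L b2@5:R b1@9:R]
Beat 4 (L): throw ball3 h=6 -> lands@10:L; in-air after throw: [b2@5:R b1@9:R b3@10:L]
Beat 5 (R): throw ball2 h=3 -> lands@8:L; in-air after throw: [b2@8:L b1@9:R b3@10:L]
Beat 6 (L): throw ball4 h=7 -> lands@13:R; in-air after throw: [b2@8:L b1@9:R b3@10:L b4@13:R]

Answer: ball2:lands@8:L ball1:lands@9:R ball3:lands@10:L ball4:lands@13:R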